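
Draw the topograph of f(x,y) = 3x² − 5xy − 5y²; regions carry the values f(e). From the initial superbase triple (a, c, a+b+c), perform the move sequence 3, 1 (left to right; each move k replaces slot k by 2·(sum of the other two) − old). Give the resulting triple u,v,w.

start (3,-5,-7) = (f(1,0),f(0,1),f(1,1))
replace slot 3: 2·(3+(-5)) − (-7) = 3 → (3,-5,3)
replace slot 1: 2·((-5)+3) − 3 = -7 → (-7,-5,3)

-7,-5,3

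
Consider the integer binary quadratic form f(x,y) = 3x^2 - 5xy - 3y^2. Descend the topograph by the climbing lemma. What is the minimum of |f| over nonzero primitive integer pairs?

descent: ρ → (-3,5,3)  [lands on river]
river: ρ → (3,7,-1)
river: ρ → (-1,7,3)
river: ρ → (3,5,-3)
river: ρ → (-3,7,1)
river: ρ → (1,7,-3)
closes: descent 1, river 6
min |a| on river = 1

1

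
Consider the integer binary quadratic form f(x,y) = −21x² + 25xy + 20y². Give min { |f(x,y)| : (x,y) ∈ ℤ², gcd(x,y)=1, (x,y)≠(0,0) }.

river: ρ → (20,15,-26)
river: ρ → (-26,37,9)
river: ρ → (9,35,-30)
river: ρ → (-30,25,14)
river: ρ → (14,31,-24)
river: ρ → (-24,17,21)
river: ρ → (21,25,-20)
river: ρ → (-20,15,26)
river: ρ → (26,37,-9)
river: ρ → (-9,35,30)
river: ρ → (30,25,-14)
river: ρ → (-14,31,24)
river: ρ → (24,17,-21)
river: ρ → (-21,25,20)
closes: descent 0, river 14
min |a| on river = 9

9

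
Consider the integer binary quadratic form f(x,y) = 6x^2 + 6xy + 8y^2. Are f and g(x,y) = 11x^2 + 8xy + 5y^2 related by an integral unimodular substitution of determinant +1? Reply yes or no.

D₁ = -156, D₂ = -156
f: reduced (well bottom): (6,6,8) with a≤c, −a<b≤a
g: flip: (11,8,5)→(5,-8,11)
g: translate: b→2 (≡-8 mod 10), so (5,-8,11)→(5,2,8)
g: reduced (well bottom): (5,2,8) with a≤c, −a<b≤a
reduced forms (6, 6, 8) vs (5, 2, 8) ⇒ inequivalent

no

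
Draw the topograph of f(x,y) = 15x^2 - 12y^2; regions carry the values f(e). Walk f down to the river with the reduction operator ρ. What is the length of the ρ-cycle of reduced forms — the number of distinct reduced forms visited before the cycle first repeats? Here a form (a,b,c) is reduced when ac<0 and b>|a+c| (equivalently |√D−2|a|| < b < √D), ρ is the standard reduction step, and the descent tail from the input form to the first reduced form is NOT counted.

D = 720, ⌊√D⌋ = 26
descent: ρ → (-12,24,3)  [lands on river]
river: ρ → (3,24,-12)
ρ-cycle length = 2 (tail of 1 descent step not counted)

2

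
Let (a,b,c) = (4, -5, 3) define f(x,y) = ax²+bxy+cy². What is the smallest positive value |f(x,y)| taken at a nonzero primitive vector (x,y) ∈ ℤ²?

translate: b→3 (≡-5 mod 8), so (4,-5,3)→(4,3,2)
flip: (4,3,2)→(2,-3,4)
translate: b→1 (≡-3 mod 4), so (2,-3,4)→(2,1,3)
reduced (well bottom): (2,1,3) with a≤c, −a<b≤a
well minimum = a = 2

2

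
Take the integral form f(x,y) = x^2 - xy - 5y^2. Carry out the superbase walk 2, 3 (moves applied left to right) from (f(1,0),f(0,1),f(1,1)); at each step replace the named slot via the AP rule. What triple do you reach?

start (1,-5,-5) = (f(1,0),f(0,1),f(1,1))
replace slot 2: 2·(1+(-5)) − (-5) = -3 → (1,-3,-5)
replace slot 3: 2·(1+(-3)) − (-5) = 1 → (1,-3,1)

1,-3,1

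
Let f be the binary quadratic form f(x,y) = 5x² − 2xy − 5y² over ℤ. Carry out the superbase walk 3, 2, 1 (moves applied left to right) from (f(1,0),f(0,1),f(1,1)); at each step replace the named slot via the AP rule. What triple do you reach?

start (5,-5,-2) = (f(1,0),f(0,1),f(1,1))
replace slot 3: 2·(5+(-5)) − (-2) = 2 → (5,-5,2)
replace slot 2: 2·(5+2) − (-5) = 19 → (5,19,2)
replace slot 1: 2·(19+2) − 5 = 37 → (37,19,2)

37,19,2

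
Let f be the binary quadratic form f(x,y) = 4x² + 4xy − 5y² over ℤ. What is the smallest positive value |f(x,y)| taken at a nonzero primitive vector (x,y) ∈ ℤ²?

river: ρ → (-5,6,3)
river: ρ → (3,6,-5)
river: ρ → (-5,4,4)
river: ρ → (4,4,-5)
closes: descent 0, river 4
min |a| on river = 3

3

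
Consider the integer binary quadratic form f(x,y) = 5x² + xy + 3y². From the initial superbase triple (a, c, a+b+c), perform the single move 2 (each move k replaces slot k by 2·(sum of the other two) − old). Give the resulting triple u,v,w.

start (5,3,9) = (f(1,0),f(0,1),f(1,1))
replace slot 2: 2·(5+9) − 3 = 25 → (5,25,9)

5,25,9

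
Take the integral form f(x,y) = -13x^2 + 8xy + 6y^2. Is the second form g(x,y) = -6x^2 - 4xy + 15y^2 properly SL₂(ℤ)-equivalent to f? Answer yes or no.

D₁ = 376, D₂ = 376
river cycle of f (length 16): (6, 16, -5), (-5, 14, 9), (9, 4, -10), (-10, 16, 3), (3, 14, -15), (-15, 16, 2), (2, 16, -15), (-15, 14, 3), (3, 16, -10), (-10, 4, 9), … (6 more)
river cycle of g (length 16): (-6, 8, 13), (13, 18, -1), (-1, 18, 13), (13, 8, -6), (-6, 16, 5), (5, 14, -9), (-9, 4, 10), (10, 16, -3), (-3, 14, 15), (15, 16, -2), … (6 more)
cycles differ ⇒ inequivalent

no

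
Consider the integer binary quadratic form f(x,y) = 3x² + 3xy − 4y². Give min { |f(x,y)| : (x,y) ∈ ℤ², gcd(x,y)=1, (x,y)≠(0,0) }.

river: ρ → (-4,5,2)
river: ρ → (2,7,-1)
river: ρ → (-1,7,2)
river: ρ → (2,5,-4)
river: ρ → (-4,3,3)
river: ρ → (3,3,-4)
closes: descent 0, river 6
min |a| on river = 1

1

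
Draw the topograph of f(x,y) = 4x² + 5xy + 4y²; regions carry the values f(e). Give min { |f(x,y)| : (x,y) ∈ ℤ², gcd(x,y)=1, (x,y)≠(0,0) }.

translate: b→-3 (≡5 mod 8), so (4,5,4)→(4,-3,3)
flip: (4,-3,3)→(3,3,4)
reduced (well bottom): (3,3,4) with a≤c, −a<b≤a
well minimum = a = 3

3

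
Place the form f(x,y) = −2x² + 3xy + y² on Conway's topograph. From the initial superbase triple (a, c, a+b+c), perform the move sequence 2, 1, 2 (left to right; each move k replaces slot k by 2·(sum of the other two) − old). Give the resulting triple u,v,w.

start (-2,1,2) = (f(1,0),f(0,1),f(1,1))
replace slot 2: 2·((-2)+2) − 1 = -1 → (-2,-1,2)
replace slot 1: 2·((-1)+2) − (-2) = 4 → (4,-1,2)
replace slot 2: 2·(4+2) − (-1) = 13 → (4,13,2)

4,13,2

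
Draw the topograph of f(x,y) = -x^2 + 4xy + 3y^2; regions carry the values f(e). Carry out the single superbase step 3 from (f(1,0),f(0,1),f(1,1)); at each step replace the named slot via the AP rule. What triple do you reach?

start (-1,3,6) = (f(1,0),f(0,1),f(1,1))
replace slot 3: 2·((-1)+3) − 6 = -2 → (-1,3,-2)

-1,3,-2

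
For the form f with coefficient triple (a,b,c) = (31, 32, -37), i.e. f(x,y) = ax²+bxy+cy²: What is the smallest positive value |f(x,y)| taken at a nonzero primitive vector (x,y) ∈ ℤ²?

river: ρ → (-37,42,26)
river: ρ → (26,62,-17)
river: ρ → (-17,74,2)
river: ρ → (2,74,-17)
river: ρ → (-17,62,26)
river: ρ → (26,42,-37)
river: ρ → (-37,32,31)
river: ρ → (31,30,-38)
river: ρ → (-38,46,23)
river: ρ → (23,46,-38)
river: ρ → (-38,30,31)
river: ρ → (31,32,-37)
closes: descent 0, river 12
min |a| on river = 2

2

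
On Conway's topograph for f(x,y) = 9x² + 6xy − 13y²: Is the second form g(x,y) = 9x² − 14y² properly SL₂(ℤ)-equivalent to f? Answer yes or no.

D₁ = 504, D₂ = 504
river cycle of f (length 10): (-13, 20, 2), (2, 20, -13), (-13, 6, 9), (9, 12, -10), (-10, 8, 11), (11, 14, -7), (-7, 14, 11), (11, 8, -10), (-10, 12, 9), (9, 6, -13)
river cycle of g (length 4): (9, 18, -5), (-5, 22, 1), (1, 22, -5), (-5, 18, 9)
cycles differ ⇒ inequivalent

no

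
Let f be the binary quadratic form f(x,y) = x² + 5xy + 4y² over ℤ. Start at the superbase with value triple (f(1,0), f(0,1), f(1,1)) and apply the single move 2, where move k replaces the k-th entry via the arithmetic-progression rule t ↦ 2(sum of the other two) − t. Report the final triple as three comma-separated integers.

start (1,4,10) = (f(1,0),f(0,1),f(1,1))
replace slot 2: 2·(1+10) − 4 = 18 → (1,18,10)

1,18,10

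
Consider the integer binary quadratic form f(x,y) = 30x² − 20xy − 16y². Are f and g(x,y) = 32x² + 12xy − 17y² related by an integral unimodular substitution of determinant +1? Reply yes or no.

D₁ = 2320, D₂ = 2320
river cycle of f (length 6): (-16, 20, 30), (30, 40, -6), (-6, 44, 16), (16, 20, -30), (-30, 40, 6), (6, 44, -16)
river cycle of g (length 6): (-17, 22, 27), (27, 32, -12), (-12, 40, 15), (15, 20, -32), (-32, 44, 3), (3, 46, -17)
cycles differ ⇒ inequivalent

no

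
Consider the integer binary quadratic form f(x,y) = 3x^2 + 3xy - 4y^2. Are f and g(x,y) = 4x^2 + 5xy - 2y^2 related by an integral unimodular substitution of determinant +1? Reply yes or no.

D₁ = 57, D₂ = 57
river cycle of f (length 6): (-4, 5, 2), (2, 7, -1), (-1, 7, 2), (2, 5, -4), (-4, 3, 3), (3, 3, -4)
river cycle of g (length 6): (-2, 7, 1), (1, 7, -2), (-2, 5, 4), (4, 3, -3), (-3, 3, 4), (4, 5, -2)
cycles differ ⇒ inequivalent

no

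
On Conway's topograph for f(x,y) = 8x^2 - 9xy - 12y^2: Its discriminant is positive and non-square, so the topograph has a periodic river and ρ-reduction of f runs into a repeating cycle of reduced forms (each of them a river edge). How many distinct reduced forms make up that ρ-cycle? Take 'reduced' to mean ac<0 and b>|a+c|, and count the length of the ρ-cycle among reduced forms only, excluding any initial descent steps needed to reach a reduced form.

D = 465, ⌊√D⌋ = 21
descent: ρ → (-12,9,8)  [lands on river]
river: ρ → (8,7,-13)
river: ρ → (-13,19,2)
river: ρ → (2,21,-3)
river: ρ → (-3,21,2)
river: ρ → (2,19,-13)
river: ρ → (-13,7,8)
river: ρ → (8,9,-12)
river: ρ → (-12,15,5)
river: ρ → (5,15,-12)
ρ-cycle length = 10 (tail of 1 descent step not counted)

10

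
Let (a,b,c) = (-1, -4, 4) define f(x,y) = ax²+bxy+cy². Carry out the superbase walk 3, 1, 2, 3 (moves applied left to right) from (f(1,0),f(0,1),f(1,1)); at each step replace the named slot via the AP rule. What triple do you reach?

start (-1,4,-1) = (f(1,0),f(0,1),f(1,1))
replace slot 3: 2·((-1)+4) − (-1) = 7 → (-1,4,7)
replace slot 1: 2·(4+7) − (-1) = 23 → (23,4,7)
replace slot 2: 2·(23+7) − 4 = 56 → (23,56,7)
replace slot 3: 2·(23+56) − 7 = 151 → (23,56,151)

23,56,151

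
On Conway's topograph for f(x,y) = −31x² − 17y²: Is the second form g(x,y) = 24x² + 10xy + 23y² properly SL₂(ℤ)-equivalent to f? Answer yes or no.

D₁ = -2108, D₂ = -2108
f is negative-definite; reduce −f:
−f: flip: (31,0,17)→(17,0,31)
−f: reduced (well bottom): (17,0,31) with a≤c, −a<b≤a
flip sign back: reduced form of f is (-17,0,-31)
g: flip: (24,10,23)→(23,-10,24)
g: reduced (well bottom): (23,-10,24) with a≤c, −a<b≤a
reduced forms (-17, 0, -31) vs (23, -10, 24) ⇒ inequivalent

no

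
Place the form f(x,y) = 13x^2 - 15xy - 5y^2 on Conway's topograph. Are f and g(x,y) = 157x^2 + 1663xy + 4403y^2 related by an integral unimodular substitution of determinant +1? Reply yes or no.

D₁ = 485, D₂ = 485
river cycle of f (length 10): (-5, 15, 13), (13, 11, -7), (-7, 17, 7), (7, 11, -13), (-13, 15, 5), (5, 15, -13), (-13, 11, 7), (7, 17, -7), (-7, 11, 13), (13, 15, -5)
river cycle of g (length 10): (13, 11, -7), (-7, 17, 7), (7, 11, -13), (-13, 15, 5), (5, 15, -13), (-13, 11, 7), (7, 17, -7), (-7, 11, 13), (13, 15, -5), (-5, 15, 13)
cycles coincide ⇒ equivalent

yes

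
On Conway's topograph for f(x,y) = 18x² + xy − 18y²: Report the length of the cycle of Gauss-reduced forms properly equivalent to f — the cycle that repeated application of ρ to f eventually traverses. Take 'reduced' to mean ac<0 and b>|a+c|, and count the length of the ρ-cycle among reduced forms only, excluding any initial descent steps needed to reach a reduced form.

D = 1297, ⌊√D⌋ = 36
river: ρ → (-18,35,1)
river: ρ → (1,35,-18)
river: ρ → (-18,1,18)
river: ρ → (18,35,-1)
river: ρ → (-1,35,18)
river: ρ → (18,1,-18)
ρ-cycle length = 6 (tail of 0 descent steps not counted)

6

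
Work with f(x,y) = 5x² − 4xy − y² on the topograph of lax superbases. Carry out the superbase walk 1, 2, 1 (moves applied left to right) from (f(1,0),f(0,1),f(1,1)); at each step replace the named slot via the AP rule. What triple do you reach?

start (5,-1,0) = (f(1,0),f(0,1),f(1,1))
replace slot 1: 2·((-1)+0) − 5 = -7 → (-7,-1,0)
replace slot 2: 2·((-7)+0) − (-1) = -13 → (-7,-13,0)
replace slot 1: 2·((-13)+0) − (-7) = -19 → (-19,-13,0)

-19,-13,0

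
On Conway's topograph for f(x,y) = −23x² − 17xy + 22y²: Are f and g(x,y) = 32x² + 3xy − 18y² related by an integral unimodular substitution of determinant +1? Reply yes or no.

D₁ = 2313, D₂ = 2313
river cycle of f (length 14): (22, 17, -23), (-23, 29, 16), (16, 35, -17), (-17, 33, 18), (18, 39, -11), (-11, 27, 36), (36, 45, -2), (-2, 47, 13), (13, 31, -26), (-26, 21, 18), … (4 more)
river cycle of g (length 14): (-18, 33, 17), (17, 35, -16), (-16, 29, 23), (23, 17, -22), (-22, 27, 18), (18, 45, -4), (-4, 43, 29), (29, 15, -18), (-18, 21, 26), (26, 31, -13), … (4 more)
cycles differ ⇒ inequivalent

no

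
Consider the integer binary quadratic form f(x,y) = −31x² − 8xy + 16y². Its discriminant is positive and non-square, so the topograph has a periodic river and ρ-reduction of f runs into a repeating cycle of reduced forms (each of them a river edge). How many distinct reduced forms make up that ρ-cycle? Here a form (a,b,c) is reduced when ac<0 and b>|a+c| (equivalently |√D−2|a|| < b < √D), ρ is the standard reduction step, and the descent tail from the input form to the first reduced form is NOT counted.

D = 2048, ⌊√D⌋ = 45
descent: ρ → (16,40,-7)  [lands on river]
river: ρ → (-7,44,4)
river: ρ → (4,44,-7)
river: ρ → (-7,40,16)
river: ρ → (16,24,-23)
river: ρ → (-23,22,17)
river: ρ → (17,12,-28)
river: ρ → (-28,44,1)
river: ρ → (1,44,-28)
river: ρ → (-28,12,17)
river: ρ → (17,22,-23)
river: ρ → (-23,24,16)
ρ-cycle length = 12 (tail of 1 descent step not counted)

12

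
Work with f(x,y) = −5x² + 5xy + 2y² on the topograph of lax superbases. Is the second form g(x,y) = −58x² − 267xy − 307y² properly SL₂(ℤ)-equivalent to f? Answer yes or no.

D₁ = 65, D₂ = 65
river cycle of f (length 6): (2, 7, -2), (-2, 5, 5), (5, 5, -2), (-2, 7, 2), (2, 5, -5), (-5, 5, 2)
river cycle of g (length 6): (-5, 5, 2), (2, 7, -2), (-2, 5, 5), (5, 5, -2), (-2, 7, 2), (2, 5, -5)
cycles coincide ⇒ equivalent

yes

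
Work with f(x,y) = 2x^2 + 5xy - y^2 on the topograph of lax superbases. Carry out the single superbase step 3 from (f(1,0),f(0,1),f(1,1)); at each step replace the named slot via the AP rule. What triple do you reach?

start (2,-1,6) = (f(1,0),f(0,1),f(1,1))
replace slot 3: 2·(2+(-1)) − 6 = -4 → (2,-1,-4)

2,-1,-4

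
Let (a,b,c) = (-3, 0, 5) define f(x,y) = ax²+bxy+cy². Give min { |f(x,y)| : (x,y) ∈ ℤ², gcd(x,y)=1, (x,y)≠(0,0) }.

descent: ρ → (5,0,-3)
descent: ρ → (-3,6,2)  [lands on river]
river: ρ → (2,6,-3)
closes: descent 2, river 2
min |a| on river = 2

2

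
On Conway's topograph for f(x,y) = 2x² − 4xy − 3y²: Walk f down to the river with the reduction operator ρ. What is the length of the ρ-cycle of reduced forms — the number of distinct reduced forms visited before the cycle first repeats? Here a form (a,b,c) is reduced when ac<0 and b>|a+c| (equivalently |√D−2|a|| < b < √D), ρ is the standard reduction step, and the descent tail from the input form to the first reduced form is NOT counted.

D = 40, ⌊√D⌋ = 6
descent: ρ → (-3,4,2)  [lands on river]
river: ρ → (2,4,-3)
river: ρ → (-3,2,3)
river: ρ → (3,4,-2)
river: ρ → (-2,4,3)
river: ρ → (3,2,-3)
ρ-cycle length = 6 (tail of 1 descent step not counted)

6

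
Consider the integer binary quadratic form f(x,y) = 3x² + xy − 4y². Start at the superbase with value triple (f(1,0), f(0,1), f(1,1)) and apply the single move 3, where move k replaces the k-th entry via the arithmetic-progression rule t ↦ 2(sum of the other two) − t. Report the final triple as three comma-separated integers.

start (3,-4,0) = (f(1,0),f(0,1),f(1,1))
replace slot 3: 2·(3+(-4)) − 0 = -2 → (3,-4,-2)

3,-4,-2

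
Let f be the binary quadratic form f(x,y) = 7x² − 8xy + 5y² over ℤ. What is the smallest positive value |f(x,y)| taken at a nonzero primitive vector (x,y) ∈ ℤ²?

translate: b→6 (≡-8 mod 14), so (7,-8,5)→(7,6,4)
flip: (7,6,4)→(4,-6,7)
translate: b→2 (≡-6 mod 8), so (4,-6,7)→(4,2,5)
reduced (well bottom): (4,2,5) with a≤c, −a<b≤a
well minimum = a = 4

4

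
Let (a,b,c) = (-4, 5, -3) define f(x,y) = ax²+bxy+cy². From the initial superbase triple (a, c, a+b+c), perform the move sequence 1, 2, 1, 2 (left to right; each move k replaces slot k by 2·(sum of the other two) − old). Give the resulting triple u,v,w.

start (-4,-3,-2) = (f(1,0),f(0,1),f(1,1))
replace slot 1: 2·((-3)+(-2)) − (-4) = -6 → (-6,-3,-2)
replace slot 2: 2·((-6)+(-2)) − (-3) = -13 → (-6,-13,-2)
replace slot 1: 2·((-13)+(-2)) − (-6) = -24 → (-24,-13,-2)
replace slot 2: 2·((-24)+(-2)) − (-13) = -39 → (-24,-39,-2)

-24,-39,-2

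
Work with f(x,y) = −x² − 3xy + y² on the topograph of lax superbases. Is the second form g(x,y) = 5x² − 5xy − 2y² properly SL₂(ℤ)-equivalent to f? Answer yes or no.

D₁ = 13, D₂ = 65
discriminants differ ⇒ not SL₂(ℤ)-equivalent

no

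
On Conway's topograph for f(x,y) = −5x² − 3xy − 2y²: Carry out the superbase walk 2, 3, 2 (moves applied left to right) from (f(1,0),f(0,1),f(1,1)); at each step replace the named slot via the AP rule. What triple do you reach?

start (-5,-2,-10) = (f(1,0),f(0,1),f(1,1))
replace slot 2: 2·((-5)+(-10)) − (-2) = -28 → (-5,-28,-10)
replace slot 3: 2·((-5)+(-28)) − (-10) = -56 → (-5,-28,-56)
replace slot 2: 2·((-5)+(-56)) − (-28) = -94 → (-5,-94,-56)

-5,-94,-56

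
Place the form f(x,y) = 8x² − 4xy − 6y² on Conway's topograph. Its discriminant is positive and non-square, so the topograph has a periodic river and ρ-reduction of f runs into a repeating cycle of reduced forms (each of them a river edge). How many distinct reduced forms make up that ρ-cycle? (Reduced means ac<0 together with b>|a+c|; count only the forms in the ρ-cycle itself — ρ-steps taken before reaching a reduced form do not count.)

D = 208, ⌊√D⌋ = 14
descent: ρ → (-6,4,8)  [lands on river]
river: ρ → (8,12,-2)
river: ρ → (-2,12,8)
river: ρ → (8,4,-6)
river: ρ → (-6,8,6)
river: ρ → (6,4,-8)
river: ρ → (-8,12,2)
river: ρ → (2,12,-8)
river: ρ → (-8,4,6)
river: ρ → (6,8,-6)
ρ-cycle length = 10 (tail of 1 descent step not counted)

10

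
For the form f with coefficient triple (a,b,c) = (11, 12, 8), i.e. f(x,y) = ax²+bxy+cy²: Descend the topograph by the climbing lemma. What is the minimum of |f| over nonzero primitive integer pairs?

translate: b→-10 (≡12 mod 22), so (11,12,8)→(11,-10,7)
flip: (11,-10,7)→(7,10,11)
translate: b→-4 (≡10 mod 14), so (7,10,11)→(7,-4,8)
reduced (well bottom): (7,-4,8) with a≤c, −a<b≤a
well minimum = a = 7

7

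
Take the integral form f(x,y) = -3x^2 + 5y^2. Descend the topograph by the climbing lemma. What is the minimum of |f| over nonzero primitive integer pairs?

descent: ρ → (5,0,-3)
descent: ρ → (-3,6,2)  [lands on river]
river: ρ → (2,6,-3)
closes: descent 2, river 2
min |a| on river = 2

2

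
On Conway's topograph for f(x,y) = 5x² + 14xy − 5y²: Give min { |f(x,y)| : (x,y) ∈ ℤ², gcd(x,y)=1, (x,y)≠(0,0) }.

river: ρ → (-5,16,2)
river: ρ → (2,16,-5)
river: ρ → (-5,14,5)
river: ρ → (5,16,-2)
river: ρ → (-2,16,5)
river: ρ → (5,14,-5)
closes: descent 0, river 6
min |a| on river = 2

2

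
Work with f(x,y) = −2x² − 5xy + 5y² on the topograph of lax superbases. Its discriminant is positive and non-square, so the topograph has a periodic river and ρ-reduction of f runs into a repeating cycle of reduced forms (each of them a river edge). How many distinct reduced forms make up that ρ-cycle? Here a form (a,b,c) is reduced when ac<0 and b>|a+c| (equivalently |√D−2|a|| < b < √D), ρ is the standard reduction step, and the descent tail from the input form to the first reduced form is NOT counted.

D = 65, ⌊√D⌋ = 8
descent: ρ → (5,5,-2)  [lands on river]
river: ρ → (-2,7,2)
river: ρ → (2,5,-5)
river: ρ → (-5,5,2)
river: ρ → (2,7,-2)
river: ρ → (-2,5,5)
ρ-cycle length = 6 (tail of 1 descent step not counted)

6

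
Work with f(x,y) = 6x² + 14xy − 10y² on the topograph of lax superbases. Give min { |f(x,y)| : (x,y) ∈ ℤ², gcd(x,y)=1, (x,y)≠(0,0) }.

river: ρ → (-10,6,10)
river: ρ → (10,14,-6)
river: ρ → (-6,10,14)
river: ρ → (14,18,-2)
river: ρ → (-2,18,14)
river: ρ → (14,10,-6)
river: ρ → (-6,14,10)
river: ρ → (10,6,-10)
river: ρ → (-10,14,6)
river: ρ → (6,10,-14)
river: ρ → (-14,18,2)
river: ρ → (2,18,-14)
river: ρ → (-14,10,6)
river: ρ → (6,14,-10)
closes: descent 0, river 14
min |a| on river = 2

2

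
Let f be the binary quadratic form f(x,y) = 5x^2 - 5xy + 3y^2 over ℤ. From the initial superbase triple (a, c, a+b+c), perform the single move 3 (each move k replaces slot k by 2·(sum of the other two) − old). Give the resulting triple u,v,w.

start (5,3,3) = (f(1,0),f(0,1),f(1,1))
replace slot 3: 2·(5+3) − 3 = 13 → (5,3,13)

5,3,13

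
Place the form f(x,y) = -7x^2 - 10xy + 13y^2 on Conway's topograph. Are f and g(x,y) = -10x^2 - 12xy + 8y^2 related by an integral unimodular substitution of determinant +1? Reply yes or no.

D₁ = 464, D₂ = 464
river cycle of f (length 10): (13, 10, -7), (-7, 18, 5), (5, 12, -16), (-16, 20, 1), (1, 20, -16), (-16, 12, 5), (5, 18, -7), (-7, 10, 13), (13, 16, -4), (-4, 16, 13)
river cycle of g (length 10): (8, 12, -10), (-10, 8, 10), (10, 12, -8), (-8, 20, 2), (2, 20, -8), (-8, 12, 10), (10, 8, -10), (-10, 12, 8), (8, 20, -2), (-2, 20, 8)
cycles differ ⇒ inequivalent

no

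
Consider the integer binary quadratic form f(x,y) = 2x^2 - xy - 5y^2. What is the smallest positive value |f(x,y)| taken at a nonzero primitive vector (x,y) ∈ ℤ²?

descent: ρ → (-5,1,2)
descent: ρ → (2,3,-4)  [lands on river]
river: ρ → (-4,5,1)
river: ρ → (1,5,-4)
river: ρ → (-4,3,2)
river: ρ → (2,5,-2)
river: ρ → (-2,3,4)
river: ρ → (4,5,-1)
river: ρ → (-1,5,4)
river: ρ → (4,3,-2)
river: ρ → (-2,5,2)
closes: descent 2, river 10
min |a| on river = 1

1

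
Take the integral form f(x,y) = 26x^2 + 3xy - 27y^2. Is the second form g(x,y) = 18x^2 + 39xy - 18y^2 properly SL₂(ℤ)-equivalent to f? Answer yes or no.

D₁ = 2817, D₂ = 2817
river cycle of f (length 34): (-27, 51, 2), (2, 53, -1), (-1, 53, 2), (2, 51, -27), (-27, 3, 26), (26, 49, -4), (-4, 47, 38), (38, 29, -13), (-13, 49, 8), (8, 47, -19), … (24 more)
river cycle of g (length 38): (-18, 33, 24), (24, 15, -27), (-27, 39, 12), (12, 33, -36), (-36, 39, 9), (9, 51, -6), (-6, 45, 33), (33, 21, -18), (-18, 51, 3), (3, 51, -18), … (28 more)
cycles differ ⇒ inequivalent

no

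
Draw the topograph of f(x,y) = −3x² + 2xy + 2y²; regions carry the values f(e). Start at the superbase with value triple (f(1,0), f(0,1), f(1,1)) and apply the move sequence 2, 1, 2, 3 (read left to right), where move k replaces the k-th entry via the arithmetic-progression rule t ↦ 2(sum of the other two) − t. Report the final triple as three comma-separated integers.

start (-3,2,1) = (f(1,0),f(0,1),f(1,1))
replace slot 2: 2·((-3)+1) − 2 = -6 → (-3,-6,1)
replace slot 1: 2·((-6)+1) − (-3) = -7 → (-7,-6,1)
replace slot 2: 2·((-7)+1) − (-6) = -6 → (-7,-6,1)
replace slot 3: 2·((-7)+(-6)) − 1 = -27 → (-7,-6,-27)

-7,-6,-27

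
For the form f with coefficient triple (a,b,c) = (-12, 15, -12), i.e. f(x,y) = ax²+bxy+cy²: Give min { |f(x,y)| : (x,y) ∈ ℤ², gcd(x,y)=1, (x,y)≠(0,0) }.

translate: b→9 (≡-15 mod 24), so (12,-15,12)→(12,9,9)
flip: (12,9,9)→(9,-9,12)
translate: b→9 (≡-9 mod 18), so (9,-9,12)→(9,9,12)
reduced (well bottom): (9,9,12) with a≤c, −a<b≤a
well minimum |f| = |-9| = 9 (negative-definite)

9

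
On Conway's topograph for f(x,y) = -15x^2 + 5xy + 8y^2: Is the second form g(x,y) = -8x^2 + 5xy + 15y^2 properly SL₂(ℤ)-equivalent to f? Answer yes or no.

D₁ = 505, D₂ = 505
river cycle of f (length 8): (8, 11, -12), (-12, 13, 7), (7, 15, -10), (-10, 5, 12), (12, 19, -3), (-3, 17, 18), (18, 19, -2), (-2, 21, 8)
river cycle of g (length 8): (-8, 21, 2), (2, 19, -18), (-18, 17, 3), (3, 19, -12), (-12, 5, 10), (10, 15, -7), (-7, 13, 12), (12, 11, -8)
cycles differ ⇒ inequivalent

no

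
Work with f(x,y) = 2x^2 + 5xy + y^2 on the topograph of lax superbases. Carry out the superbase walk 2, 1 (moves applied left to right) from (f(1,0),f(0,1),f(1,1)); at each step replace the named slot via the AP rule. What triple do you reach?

start (2,1,8) = (f(1,0),f(0,1),f(1,1))
replace slot 2: 2·(2+8) − 1 = 19 → (2,19,8)
replace slot 1: 2·(19+8) − 2 = 52 → (52,19,8)

52,19,8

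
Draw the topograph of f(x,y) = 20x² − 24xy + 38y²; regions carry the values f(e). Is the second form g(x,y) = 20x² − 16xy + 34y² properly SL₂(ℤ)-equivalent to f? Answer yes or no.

D₁ = -2464, D₂ = -2464
f: translate: b→16 (≡-24 mod 40), so (20,-24,38)→(20,16,34)
f: reduced (well bottom): (20,16,34) with a≤c, −a<b≤a
g: reduced (well bottom): (20,-16,34) with a≤c, −a<b≤a
reduced forms (20, 16, 34) vs (20, -16, 34) ⇒ inequivalent

no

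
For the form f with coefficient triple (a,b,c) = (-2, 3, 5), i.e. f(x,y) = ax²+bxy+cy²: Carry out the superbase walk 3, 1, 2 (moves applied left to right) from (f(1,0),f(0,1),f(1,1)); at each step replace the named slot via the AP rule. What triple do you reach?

start (-2,5,6) = (f(1,0),f(0,1),f(1,1))
replace slot 3: 2·((-2)+5) − 6 = 0 → (-2,5,0)
replace slot 1: 2·(5+0) − (-2) = 12 → (12,5,0)
replace slot 2: 2·(12+0) − 5 = 19 → (12,19,0)

12,19,0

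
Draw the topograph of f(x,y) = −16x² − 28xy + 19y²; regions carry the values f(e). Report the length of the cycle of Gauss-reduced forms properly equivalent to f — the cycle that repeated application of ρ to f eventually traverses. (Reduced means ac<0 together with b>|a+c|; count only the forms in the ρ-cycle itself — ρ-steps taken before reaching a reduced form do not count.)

D = 2000, ⌊√D⌋ = 44
descent: ρ → (19,28,-16)  [lands on river]
river: ρ → (-16,36,11)
river: ρ → (11,30,-25)
river: ρ → (-25,20,16)
river: ρ → (16,44,-1)
river: ρ → (-1,44,16)
river: ρ → (16,20,-25)
river: ρ → (-25,30,11)
river: ρ → (11,36,-16)
river: ρ → (-16,28,19)
river: ρ → (19,10,-25)
river: ρ → (-25,40,4)
river: ρ → (4,40,-25)
river: ρ → (-25,10,19)
ρ-cycle length = 14 (tail of 1 descent step not counted)

14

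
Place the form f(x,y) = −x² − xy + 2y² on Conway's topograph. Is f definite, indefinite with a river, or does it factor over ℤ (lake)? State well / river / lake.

D = b²−4ac = (-1)² − 4·(-1)·2 = 9
D = 3² is a perfect square ⇒ form factors over ℤ ⇒ lakes

lake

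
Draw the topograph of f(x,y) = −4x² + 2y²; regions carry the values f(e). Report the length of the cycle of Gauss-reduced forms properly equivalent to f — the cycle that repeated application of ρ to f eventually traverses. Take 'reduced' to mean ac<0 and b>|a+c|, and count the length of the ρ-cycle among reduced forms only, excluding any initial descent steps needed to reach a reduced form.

D = 32, ⌊√D⌋ = 5
descent: ρ → (2,4,-2)  [lands on river]
river: ρ → (-2,4,2)
ρ-cycle length = 2 (tail of 1 descent step not counted)

2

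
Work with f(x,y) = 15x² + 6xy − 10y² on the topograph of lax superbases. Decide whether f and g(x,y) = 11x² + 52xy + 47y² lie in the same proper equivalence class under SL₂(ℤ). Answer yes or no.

D₁ = 636, D₂ = 636
river cycle of f (length 10): (-10, 14, 11), (11, 8, -13), (-13, 18, 6), (6, 18, -13), (-13, 8, 11), (11, 14, -10), (-10, 6, 15), (15, 24, -1), (-1, 24, 15), (15, 6, -10)
river cycle of g (length 10): (6, 18, -13), (-13, 8, 11), (11, 14, -10), (-10, 6, 15), (15, 24, -1), (-1, 24, 15), (15, 6, -10), (-10, 14, 11), (11, 8, -13), (-13, 18, 6)
cycles coincide ⇒ equivalent

yes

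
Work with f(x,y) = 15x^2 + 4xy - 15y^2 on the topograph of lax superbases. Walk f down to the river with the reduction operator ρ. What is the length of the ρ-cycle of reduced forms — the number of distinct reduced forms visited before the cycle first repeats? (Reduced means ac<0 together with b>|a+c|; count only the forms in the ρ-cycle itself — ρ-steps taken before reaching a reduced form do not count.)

D = 916, ⌊√D⌋ = 30
river: ρ → (-15,26,4)
river: ρ → (4,30,-1)
river: ρ → (-1,30,4)
river: ρ → (4,26,-15)
river: ρ → (-15,4,15)
river: ρ → (15,26,-4)
river: ρ → (-4,30,1)
river: ρ → (1,30,-4)
river: ρ → (-4,26,15)
river: ρ → (15,4,-15)
ρ-cycle length = 10 (tail of 0 descent steps not counted)

10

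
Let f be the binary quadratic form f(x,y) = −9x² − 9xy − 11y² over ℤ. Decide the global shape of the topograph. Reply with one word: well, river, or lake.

D = b²−4ac = (-9)² − 4·(-9)·(-11) = -315
D < 0 ⇒ definite ⇒ every region one sign ⇒ single well

well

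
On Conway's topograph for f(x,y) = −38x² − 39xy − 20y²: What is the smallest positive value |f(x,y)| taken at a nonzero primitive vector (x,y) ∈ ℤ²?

translate: b→-37 (≡39 mod 76), so (38,39,20)→(38,-37,19)
flip: (38,-37,19)→(19,37,38)
translate: b→-1 (≡37 mod 38), so (19,37,38)→(19,-1,20)
reduced (well bottom): (19,-1,20) with a≤c, −a<b≤a
well minimum |f| = |-19| = 19 (negative-definite)

19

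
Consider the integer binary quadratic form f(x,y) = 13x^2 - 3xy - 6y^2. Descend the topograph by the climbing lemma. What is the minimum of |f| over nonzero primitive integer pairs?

descent: ρ → (-6,15,4)  [lands on river]
river: ρ → (4,17,-2)
river: ρ → (-2,15,12)
river: ρ → (12,9,-5)
river: ρ → (-5,11,10)
river: ρ → (10,9,-6)
closes: descent 1, river 6
min |a| on river = 2

2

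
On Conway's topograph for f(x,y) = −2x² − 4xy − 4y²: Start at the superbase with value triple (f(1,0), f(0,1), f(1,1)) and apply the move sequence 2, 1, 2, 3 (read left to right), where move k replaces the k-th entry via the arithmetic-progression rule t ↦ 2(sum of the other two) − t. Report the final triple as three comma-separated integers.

start (-2,-4,-10) = (f(1,0),f(0,1),f(1,1))
replace slot 2: 2·((-2)+(-10)) − (-4) = -20 → (-2,-20,-10)
replace slot 1: 2·((-20)+(-10)) − (-2) = -58 → (-58,-20,-10)
replace slot 2: 2·((-58)+(-10)) − (-20) = -116 → (-58,-116,-10)
replace slot 3: 2·((-58)+(-116)) − (-10) = -338 → (-58,-116,-338)

-58,-116,-338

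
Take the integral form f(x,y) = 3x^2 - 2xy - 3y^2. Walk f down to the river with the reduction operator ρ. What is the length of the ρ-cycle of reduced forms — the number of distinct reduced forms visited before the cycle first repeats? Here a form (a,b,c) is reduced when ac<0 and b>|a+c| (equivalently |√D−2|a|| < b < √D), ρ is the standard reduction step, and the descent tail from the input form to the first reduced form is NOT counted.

D = 40, ⌊√D⌋ = 6
descent: ρ → (-3,2,3)  [lands on river]
river: ρ → (3,4,-2)
river: ρ → (-2,4,3)
river: ρ → (3,2,-3)
river: ρ → (-3,4,2)
river: ρ → (2,4,-3)
ρ-cycle length = 6 (tail of 1 descent step not counted)

6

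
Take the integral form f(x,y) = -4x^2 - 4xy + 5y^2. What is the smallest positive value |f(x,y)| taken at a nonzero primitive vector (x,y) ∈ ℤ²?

descent: ρ → (5,4,-4)  [lands on river]
river: ρ → (-4,4,5)
river: ρ → (5,6,-3)
river: ρ → (-3,6,5)
closes: descent 1, river 4
min |a| on river = 3

3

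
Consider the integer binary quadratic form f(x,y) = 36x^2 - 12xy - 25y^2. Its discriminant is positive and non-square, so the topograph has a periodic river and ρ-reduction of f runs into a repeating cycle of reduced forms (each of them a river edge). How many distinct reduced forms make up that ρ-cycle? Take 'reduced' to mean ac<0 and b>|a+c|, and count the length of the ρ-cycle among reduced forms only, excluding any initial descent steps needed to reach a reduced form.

D = 3744, ⌊√D⌋ = 61
descent: ρ → (-25,12,36)  [lands on river]
river: ρ → (36,60,-1)
river: ρ → (-1,60,36)
river: ρ → (36,12,-25)
river: ρ → (-25,38,23)
river: ρ → (23,54,-9)
river: ρ → (-9,54,23)
river: ρ → (23,38,-25)
ρ-cycle length = 8 (tail of 1 descent step not counted)

8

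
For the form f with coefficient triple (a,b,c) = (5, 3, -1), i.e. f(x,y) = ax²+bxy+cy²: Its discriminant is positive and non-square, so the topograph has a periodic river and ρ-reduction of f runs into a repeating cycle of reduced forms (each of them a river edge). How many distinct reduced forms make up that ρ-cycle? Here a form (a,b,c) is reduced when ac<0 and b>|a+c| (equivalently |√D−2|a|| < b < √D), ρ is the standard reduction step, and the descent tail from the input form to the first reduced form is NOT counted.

D = 29, ⌊√D⌋ = 5
descent: ρ → (-1,5,1)  [lands on river]
river: ρ → (1,5,-1)
ρ-cycle length = 2 (tail of 1 descent step not counted)

2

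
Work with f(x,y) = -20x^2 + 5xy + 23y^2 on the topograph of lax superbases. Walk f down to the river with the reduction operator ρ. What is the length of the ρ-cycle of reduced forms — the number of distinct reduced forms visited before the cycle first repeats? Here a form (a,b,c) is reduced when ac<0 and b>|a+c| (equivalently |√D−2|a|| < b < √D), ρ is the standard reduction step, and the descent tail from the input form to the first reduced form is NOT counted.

D = 1865, ⌊√D⌋ = 43
river: ρ → (23,41,-2)
river: ρ → (-2,43,2)
river: ρ → (2,41,-23)
river: ρ → (-23,5,20)
river: ρ → (20,35,-8)
river: ρ → (-8,29,32)
river: ρ → (32,35,-5)
river: ρ → (-5,35,32)
river: ρ → (32,29,-8)
river: ρ → (-8,35,20)
river: ρ → (20,5,-23)
river: ρ → (-23,41,2)
river: ρ → (2,43,-2)
river: ρ → (-2,41,23)
river: ρ → (23,5,-20)
river: ρ → (-20,35,8)
river: ρ → (8,29,-32)
river: ρ → (-32,35,5)
river: ρ → (5,35,-32)
river: ρ → (-32,29,8)
river: ρ → (8,35,-20)
river: ρ → (-20,5,23)
ρ-cycle length = 22 (tail of 0 descent steps not counted)

22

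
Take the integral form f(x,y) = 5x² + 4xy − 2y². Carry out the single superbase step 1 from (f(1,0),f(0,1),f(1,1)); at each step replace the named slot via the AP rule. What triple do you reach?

start (5,-2,7) = (f(1,0),f(0,1),f(1,1))
replace slot 1: 2·((-2)+7) − 5 = 5 → (5,-2,7)

5,-2,7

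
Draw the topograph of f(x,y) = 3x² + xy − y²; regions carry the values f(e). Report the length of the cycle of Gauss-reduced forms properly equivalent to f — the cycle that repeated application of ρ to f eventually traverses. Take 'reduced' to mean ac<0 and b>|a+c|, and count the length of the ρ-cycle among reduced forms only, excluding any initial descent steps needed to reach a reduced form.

D = 13, ⌊√D⌋ = 3
descent: ρ → (-1,3,1)  [lands on river]
river: ρ → (1,3,-1)
ρ-cycle length = 2 (tail of 1 descent step not counted)

2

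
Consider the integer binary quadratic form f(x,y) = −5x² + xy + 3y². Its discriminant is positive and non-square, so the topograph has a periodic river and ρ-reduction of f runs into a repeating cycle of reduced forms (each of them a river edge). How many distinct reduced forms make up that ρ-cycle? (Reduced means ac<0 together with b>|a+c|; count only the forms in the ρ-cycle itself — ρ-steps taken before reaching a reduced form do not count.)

D = 61, ⌊√D⌋ = 7
descent: ρ → (3,5,-3)  [lands on river]
river: ρ → (-3,7,1)
river: ρ → (1,7,-3)
river: ρ → (-3,5,3)
river: ρ → (3,7,-1)
river: ρ → (-1,7,3)
ρ-cycle length = 6 (tail of 1 descent step not counted)

6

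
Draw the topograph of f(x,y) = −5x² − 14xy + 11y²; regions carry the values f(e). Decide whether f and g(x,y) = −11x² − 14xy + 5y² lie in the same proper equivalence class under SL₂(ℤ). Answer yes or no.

D₁ = 416, D₂ = 416
river cycle of f (length 6): (11, 14, -5), (-5, 16, 8), (8, 16, -5), (-5, 14, 11), (11, 8, -8), (-8, 8, 11)
river cycle of g (length 6): (5, 14, -11), (-11, 8, 8), (8, 8, -11), (-11, 14, 5), (5, 16, -8), (-8, 16, 5)
cycles differ ⇒ inequivalent

no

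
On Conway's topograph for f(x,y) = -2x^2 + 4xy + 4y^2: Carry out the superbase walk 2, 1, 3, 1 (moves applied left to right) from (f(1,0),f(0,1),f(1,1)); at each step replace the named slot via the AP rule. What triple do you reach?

start (-2,4,6) = (f(1,0),f(0,1),f(1,1))
replace slot 2: 2·((-2)+6) − 4 = 4 → (-2,4,6)
replace slot 1: 2·(4+6) − (-2) = 22 → (22,4,6)
replace slot 3: 2·(22+4) − 6 = 46 → (22,4,46)
replace slot 1: 2·(4+46) − 22 = 78 → (78,4,46)

78,4,46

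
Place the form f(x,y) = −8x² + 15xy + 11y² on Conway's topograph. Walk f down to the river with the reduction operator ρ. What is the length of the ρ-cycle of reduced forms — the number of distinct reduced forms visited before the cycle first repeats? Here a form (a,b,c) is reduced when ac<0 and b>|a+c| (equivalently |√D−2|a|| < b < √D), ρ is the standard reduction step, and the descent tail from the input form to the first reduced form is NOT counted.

D = 577, ⌊√D⌋ = 24
river: ρ → (11,7,-12)
river: ρ → (-12,17,6)
river: ρ → (6,19,-9)
river: ρ → (-9,17,8)
river: ρ → (8,15,-11)
river: ρ → (-11,7,12)
river: ρ → (12,17,-6)
river: ρ → (-6,19,9)
river: ρ → (9,17,-8)
river: ρ → (-8,15,11)
ρ-cycle length = 10 (tail of 0 descent steps not counted)

10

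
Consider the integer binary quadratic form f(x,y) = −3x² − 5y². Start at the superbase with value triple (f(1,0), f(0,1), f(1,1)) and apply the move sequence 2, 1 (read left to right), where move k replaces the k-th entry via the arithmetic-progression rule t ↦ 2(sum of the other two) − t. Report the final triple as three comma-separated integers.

start (-3,-5,-8) = (f(1,0),f(0,1),f(1,1))
replace slot 2: 2·((-3)+(-8)) − (-5) = -17 → (-3,-17,-8)
replace slot 1: 2·((-17)+(-8)) − (-3) = -47 → (-47,-17,-8)

-47,-17,-8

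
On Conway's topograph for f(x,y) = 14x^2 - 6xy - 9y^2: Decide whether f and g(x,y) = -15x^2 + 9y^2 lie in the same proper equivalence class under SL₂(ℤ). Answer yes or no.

D₁ = 540, D₂ = 540
river cycle of f (length 8): (-9, 6, 14), (14, 22, -1), (-1, 22, 14), (14, 6, -9), (-9, 12, 11), (11, 10, -10), (-10, 10, 11), (11, 12, -9)
river cycle of g (length 2): (9, 18, -6), (-6, 18, 9)
cycles differ ⇒ inequivalent

no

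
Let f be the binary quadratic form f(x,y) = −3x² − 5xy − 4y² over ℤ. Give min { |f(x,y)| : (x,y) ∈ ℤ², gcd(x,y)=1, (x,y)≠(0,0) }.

translate: b→-1 (≡5 mod 6), so (3,5,4)→(3,-1,2)
flip: (3,-1,2)→(2,1,3)
reduced (well bottom): (2,1,3) with a≤c, −a<b≤a
well minimum |f| = |-2| = 2 (negative-definite)

2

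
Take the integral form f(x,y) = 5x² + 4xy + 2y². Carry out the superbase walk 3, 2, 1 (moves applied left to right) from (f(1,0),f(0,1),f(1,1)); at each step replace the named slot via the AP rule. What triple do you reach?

start (5,2,11) = (f(1,0),f(0,1),f(1,1))
replace slot 3: 2·(5+2) − 11 = 3 → (5,2,3)
replace slot 2: 2·(5+3) − 2 = 14 → (5,14,3)
replace slot 1: 2·(14+3) − 5 = 29 → (29,14,3)

29,14,3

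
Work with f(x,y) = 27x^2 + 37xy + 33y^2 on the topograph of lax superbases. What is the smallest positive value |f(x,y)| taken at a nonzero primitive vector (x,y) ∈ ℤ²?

translate: b→-17 (≡37 mod 54), so (27,37,33)→(27,-17,23)
flip: (27,-17,23)→(23,17,27)
reduced (well bottom): (23,17,27) with a≤c, −a<b≤a
well minimum = a = 23

23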